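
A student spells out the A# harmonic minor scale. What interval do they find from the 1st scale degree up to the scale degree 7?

major seventh

The scale runs A# B# C# D# E# F# G##.
The 1st scale degree is A# and the degree 7 is G##.
A# up to G## spans 7 letter names and 11 semitones — a major seventh.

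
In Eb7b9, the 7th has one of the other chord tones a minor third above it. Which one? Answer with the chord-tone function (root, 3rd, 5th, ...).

Eb7b9 (Eb dominant seventh flat nine): Eb–G–Bb–Db–Fb.
The 7th is Db. A minor third above Db is Fb.
Fb is the chord's 9th.

9th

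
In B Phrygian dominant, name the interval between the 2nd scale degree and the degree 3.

Spelling B Phrygian dominant: B C D♯ E F♯ G A.
So we need the interval from C up to D♯.
From C to D♯: 3 semitones over a second = augmented.

A2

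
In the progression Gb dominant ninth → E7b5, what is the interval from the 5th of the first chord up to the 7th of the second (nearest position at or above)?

Gb dominant ninth has Db as its 5th, and E7b5 has D as its 7th.
From Db to D: 1 semitone over a unison = augmented.

A1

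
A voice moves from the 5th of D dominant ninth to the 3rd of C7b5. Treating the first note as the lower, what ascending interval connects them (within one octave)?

The 5th of D dominant ninth is A; the 3rd of C7b5 is E.
A up to E spans 5 letter names and 7 semitones — a perfect fifth.

perfect fifth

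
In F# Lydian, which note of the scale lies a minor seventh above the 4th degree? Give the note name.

A#

The scale is F# G# A# B# C# D# E#.
The 4th degree is B#; a minor seventh above that is A# — scale degree 3.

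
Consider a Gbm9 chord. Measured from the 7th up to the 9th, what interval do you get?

major 3rd

Gbmin9: Gb Bbb Db Fb Ab.
7th = Fb; 9th = Ab.
Fb up to Ab spans 3 letter names and 4 semitones — a major third.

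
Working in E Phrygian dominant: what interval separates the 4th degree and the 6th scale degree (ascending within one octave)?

minor third

Spelling E Phrygian dominant: E F G# A B C D.
So we need the interval from A up to C.
3 letter names make it a third; at 3 semitones (a half step narrower than major) the quality is minor.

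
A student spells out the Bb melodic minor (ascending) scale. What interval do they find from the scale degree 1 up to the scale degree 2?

The scale runs Bb C Db Eb F G A.
So we need the interval from Bb up to C.
Bb up to C spans 2 letter names and 2 semitones — a major second.

M2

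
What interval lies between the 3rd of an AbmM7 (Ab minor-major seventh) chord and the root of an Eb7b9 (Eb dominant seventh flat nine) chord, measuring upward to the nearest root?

The 3rd of AbmM7 (Ab minor-major seventh) is Cb; the root of Eb7b9 (Eb dominant seventh flat nine) is Eb.
Counting 3 letters and 4 half steps from Cb gives a major third.

M3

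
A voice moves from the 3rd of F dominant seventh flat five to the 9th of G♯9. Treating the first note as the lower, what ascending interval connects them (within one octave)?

The 3rd of F dominant seventh flat five is A; the 9th of G♯9 is A♯.
From A to A♯: 1 semitone over a unison = augmented.

augmented unison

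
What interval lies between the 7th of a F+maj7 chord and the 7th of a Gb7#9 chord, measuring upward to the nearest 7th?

F+maj7 has E as its 7th, and Gb7#9 has Fb as its 7th.
From E to Fb: 0 semitones over a second = diminished.

diminished second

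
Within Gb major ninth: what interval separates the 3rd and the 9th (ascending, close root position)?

Gbmaj9: Gb, Bb, Db, F, Ab.
The 3rd is Bb and the 9th is Ab.
Bb up to Ab is 10 semitones, a half step narrower than a major seventh, so the interval is minor.

minor 7th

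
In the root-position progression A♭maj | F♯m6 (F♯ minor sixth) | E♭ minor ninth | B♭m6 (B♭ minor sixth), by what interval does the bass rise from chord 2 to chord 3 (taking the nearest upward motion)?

diminished seventh

The roots are F♯ and E♭.
7 letter names make it a seventh; at 9 semitones (a whole step narrower than major) the quality is diminished.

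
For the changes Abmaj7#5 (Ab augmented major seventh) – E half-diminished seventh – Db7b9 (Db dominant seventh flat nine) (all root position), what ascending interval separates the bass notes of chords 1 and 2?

The roots are Ab and E.
From Ab to E: 8 semitones over a fifth = augmented.

augmented fifth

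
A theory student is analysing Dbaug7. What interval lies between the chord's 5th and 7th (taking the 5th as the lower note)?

Db7#5 is spelled Db–F–A–Cb.
So we need the interval from A up to Cb.
From A to Cb: 2 semitones over a third = diminished.

diminished third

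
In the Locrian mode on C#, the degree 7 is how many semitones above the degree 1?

The scale is C# D E F# G A B.
C# up to B is a minor seventh — 10 semitones.

10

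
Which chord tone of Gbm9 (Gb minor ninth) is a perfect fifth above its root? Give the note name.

Db

The chord tones of Gbmin9 (Gb minor ninth) are Gb-Bbb-Db-Fb-Ab.
The root is Gb. A perfect fifth above Gb is Db.
Db is the chord's 5th.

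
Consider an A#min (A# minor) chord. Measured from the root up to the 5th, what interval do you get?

A#min: A#–C#–E#.
Root = A#; 5th = E#.
From A# to E# is 7 semitones, exactly the perfect fifth.

perfect 5th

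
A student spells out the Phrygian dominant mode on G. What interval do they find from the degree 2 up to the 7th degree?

major sixth

The scale runs G Ab B C D Eb F.
That puts Ab below F.
Ab up to F spans 6 letter names and 9 semitones — a major sixth.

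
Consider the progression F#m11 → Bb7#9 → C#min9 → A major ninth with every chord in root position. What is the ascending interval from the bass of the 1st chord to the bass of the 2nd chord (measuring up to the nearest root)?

The roots are F# and Bb.
From F# to Bb: 4 semitones over a fourth = diminished.

diminished fourth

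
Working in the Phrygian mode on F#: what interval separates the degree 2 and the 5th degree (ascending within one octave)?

augmented fourth

Spelling the Phrygian mode on F#: F# G A B C# D E.
That puts G below C#.
4 letter names make it a fourth; at 6 semitones (a half step wider than perfect) the quality is augmented.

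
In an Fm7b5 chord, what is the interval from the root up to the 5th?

diminished 5th

Fø is spelled F–Ab–Cb–Eb.
The root is F and the 5th is Cb.
F up to Cb is 6 semitones, a half step narrower than a perfect fifth, so the interval is diminished.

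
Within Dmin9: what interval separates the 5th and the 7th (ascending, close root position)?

The chord tones of Dmin9 (D minor ninth) are D–F–A–C–E.
That puts A below C.
3 letter names make it a third; at 3 semitones (a half step narrower than major) the quality is minor.

minor third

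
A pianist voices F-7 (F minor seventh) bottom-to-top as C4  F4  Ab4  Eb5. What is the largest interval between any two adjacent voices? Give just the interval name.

Adjacent intervals: C4→F4 = perfect fourth; F4→Ab4 = minor third; Ab4→Eb5 = perfect fifth.
The largest is Ab4 to Eb5, a perfect fifth (7 semitones).

P5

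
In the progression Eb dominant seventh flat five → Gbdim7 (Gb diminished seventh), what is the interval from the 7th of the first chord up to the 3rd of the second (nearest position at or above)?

m6

The 7th of Eb dominant seventh flat five is Db; the 3rd of Gbdim7 (Gb diminished seventh) is Bbb.
6 letter names make it a sixth; at 8 semitones (a half step narrower than major) the quality is minor.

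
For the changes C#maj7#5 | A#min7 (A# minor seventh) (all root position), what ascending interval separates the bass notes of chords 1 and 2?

major sixth

The roots are C# and A#.
Counting 6 letters and 9 half steps from C# gives a major sixth.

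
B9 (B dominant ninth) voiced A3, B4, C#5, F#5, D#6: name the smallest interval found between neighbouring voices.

major second

Adjacent intervals: A3→B4 = major ninth; B4→C#5 = major second; C#5→F#5 = perfect fourth; F#5→D#6 = major sixth.
The smallest is B4 to C#5, a major second (2 semitones).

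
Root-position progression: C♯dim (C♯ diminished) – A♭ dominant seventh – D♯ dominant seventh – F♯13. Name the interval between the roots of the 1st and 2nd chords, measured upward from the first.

The roots are C♯ and A♭.
From C♯ to A♭: 7 semitones over a sixth = diminished.

diminished sixth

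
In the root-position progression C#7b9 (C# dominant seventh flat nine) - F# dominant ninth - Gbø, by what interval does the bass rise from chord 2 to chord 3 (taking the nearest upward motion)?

d2

The roots are F# and Gb.
From F# to Gb: 0 semitones over a second = diminished.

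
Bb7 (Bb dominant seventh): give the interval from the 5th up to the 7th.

Spelling the chord: Bb–D–F–Ab.
So we need the interval from F up to Ab.
F up to Ab is 3 semitones, a half step narrower than a major third, so the interval is minor.

minor third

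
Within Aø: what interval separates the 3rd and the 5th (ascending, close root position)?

m3

Aø7: A–C–Eb–G.
The 3rd is C and the 5th is Eb.
C up to Eb is 3 semitones, a half step narrower than a major third, so the interval is minor.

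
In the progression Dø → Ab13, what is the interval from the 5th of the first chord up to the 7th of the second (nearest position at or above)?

The 5th of Dø is Ab; the 7th of Ab13 is Gb.
Ab up to Gb is 10 semitones, a half step narrower than a major seventh, so the interval is minor.

minor 7th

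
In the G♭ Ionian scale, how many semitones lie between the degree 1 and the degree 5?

The scale is G♭ A♭ B♭ C♭ D♭ E♭ F.
G♭ up to D♭ is a perfect fifth — 7 semitones.

7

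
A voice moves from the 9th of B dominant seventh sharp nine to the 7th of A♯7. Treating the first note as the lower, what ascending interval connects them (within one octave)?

B dominant seventh sharp nine has C𝄪 as its 9th, and A♯7 has G♯ as its 7th.
C𝄪 up to G♯ is 6 semitones, a half step narrower than a perfect fifth, so the interval is diminished.

diminished 5th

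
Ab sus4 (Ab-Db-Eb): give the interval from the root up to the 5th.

perfect fifth

Root = Ab; 5th = Eb.
From Ab to Eb is 7 semitones, exactly the perfect fifth.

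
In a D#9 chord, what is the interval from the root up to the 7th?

D#9 (D# dominant ninth) is spelled D#-F##-A#-C#-E#.
That puts D# below C#.
D# up to C# is 10 semitones, a half step narrower than a major seventh, so the interval is minor.

minor seventh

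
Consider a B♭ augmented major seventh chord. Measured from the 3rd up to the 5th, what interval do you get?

B♭ augmented major seventh is spelled B♭, D, F♯, A.
The 3rd is D and the 5th is F♯.
From D to F♯ is 4 semitones, exactly the major third.

major third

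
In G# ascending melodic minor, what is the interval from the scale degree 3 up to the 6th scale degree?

augmented fourth

The scale runs G# A# B C# D# E# F##.
The scale degree 3 is B and the scale degree 6 is E#.
4 letter names make it a fourth; at 6 semitones (a half step wider than perfect) the quality is augmented.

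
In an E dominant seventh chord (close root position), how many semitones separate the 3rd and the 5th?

E7: E, G#, B, D.
G# to B is a minor third: 3 semitones.

3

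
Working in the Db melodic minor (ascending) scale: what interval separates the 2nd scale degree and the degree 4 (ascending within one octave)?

Spelling the Db melodic minor (ascending) scale: Db Eb Fb Gb Ab Bb C.
That puts Eb below Gb.
Eb up to Gb is 3 semitones, a half step narrower than a major third, so the interval is minor.

minor 3rd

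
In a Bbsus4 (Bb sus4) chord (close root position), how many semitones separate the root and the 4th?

Bb sus4 is spelled Bb, Eb, F.
Bb to Eb is a perfect fourth: 5 semitones.

5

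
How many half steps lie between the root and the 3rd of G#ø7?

3

G#ø7: G#–B–D–F#.
G# to B is a minor third: 3 semitones.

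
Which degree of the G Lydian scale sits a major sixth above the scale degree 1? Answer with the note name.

E

The scale is G A B C♯ D E F♯.
The scale degree 1 is G; a major sixth above that is E — scale degree 6.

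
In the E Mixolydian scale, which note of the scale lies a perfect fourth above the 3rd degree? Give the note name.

The scale is E F♯ G♯ A B C♯ D.
The 3rd degree is G♯; a perfect fourth above that is C♯ — scale degree 6.

C#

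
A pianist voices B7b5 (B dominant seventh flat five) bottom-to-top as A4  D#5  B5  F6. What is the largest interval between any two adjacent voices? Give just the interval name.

Adjacent intervals: A4→D#5 = augmented fourth; D#5→B5 = minor sixth; B5→F6 = diminished fifth.
The largest is D#5 to B5, a minor sixth (8 semitones).

m6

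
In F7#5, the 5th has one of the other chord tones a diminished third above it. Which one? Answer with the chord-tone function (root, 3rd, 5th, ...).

7th

Spelling the chord: F A C♯ E♭.
The 5th is C♯. A diminished third above C♯ is E♭.
E♭ is the chord's 7th.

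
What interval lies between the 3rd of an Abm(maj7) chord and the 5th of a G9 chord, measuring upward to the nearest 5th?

augmented second

The 3rd of Abm(maj7) is Cb; the 5th of G9 is D.
2 letter names make it a second; at 3 semitones (a half step wider than major) the quality is augmented.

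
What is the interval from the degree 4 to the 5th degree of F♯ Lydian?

minor second

The scale runs F♯ G♯ A♯ B♯ C♯ D♯ E♯.
That puts B♯ below C♯.
2 letter names make it a second; at 1 semitone (a half step narrower than major) the quality is minor.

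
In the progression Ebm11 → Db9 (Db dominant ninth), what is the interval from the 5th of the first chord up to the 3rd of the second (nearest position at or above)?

perfect fifth

The 5th of Ebm11 is Bb; the 3rd of Db9 (Db dominant ninth) is F.
Bb up to F spans 5 letter names and 7 semitones — a perfect fifth.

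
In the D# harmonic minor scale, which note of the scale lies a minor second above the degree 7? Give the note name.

D#

The scale is D# E# F# G# A# B C##.
The degree 7 is C##; a minor second above that is D# — scale degree 1.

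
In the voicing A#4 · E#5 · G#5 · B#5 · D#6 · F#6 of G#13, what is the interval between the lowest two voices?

Those voices are A#4 and E#5.
From A# to E# is 7 semitones, exactly the perfect fifth.

perfect fifth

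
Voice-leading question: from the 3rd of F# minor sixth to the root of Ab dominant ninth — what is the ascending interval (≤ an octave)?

F# minor sixth has A as its 3rd, and Ab dominant ninth has Ab as its root.
8 letter names make it an octave; at 11 semitones (a half step narrower than perfect) the quality is diminished.

diminished octave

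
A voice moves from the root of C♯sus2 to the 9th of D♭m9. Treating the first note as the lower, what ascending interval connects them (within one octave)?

C♯sus2 has C♯ as its root, and D♭m9 has E♭ as its 9th.
From C♯ to E♭: 2 semitones over a third = diminished.

diminished third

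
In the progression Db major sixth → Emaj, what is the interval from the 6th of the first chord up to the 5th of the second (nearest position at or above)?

A1

The 6th of Db major sixth is Bb; the 5th of Emaj is B.
Bb up to B is 1 semitone, a half step wider than a perfect unison, so the interval is augmented.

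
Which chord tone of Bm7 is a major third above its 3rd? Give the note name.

Spelling the chord: B, D, F#, A.
The 3rd is D. A major third above D is F#.
F# is the chord's 5th.

F#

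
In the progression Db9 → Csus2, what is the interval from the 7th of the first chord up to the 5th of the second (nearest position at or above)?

augmented 5th

Db9 has Cb as its 7th, and Csus2 has G as its 5th.
From Cb to G: 8 semitones over a fifth = augmented.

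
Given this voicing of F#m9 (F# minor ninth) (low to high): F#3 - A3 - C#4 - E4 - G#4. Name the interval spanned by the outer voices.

major ninth

The outer voices are F#3 and G#4.
Counting 9 letters and 14 half steps from F# gives a major ninth.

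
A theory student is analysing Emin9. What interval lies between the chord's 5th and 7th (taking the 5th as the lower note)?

m3

Em9: E G B D F#.
That puts B below D.
B up to D is 3 semitones, a half step narrower than a major third, so the interval is minor.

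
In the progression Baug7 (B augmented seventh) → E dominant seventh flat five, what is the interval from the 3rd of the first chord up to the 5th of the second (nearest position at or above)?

diminished 6th

The 3rd of Baug7 (B augmented seventh) is D#; the 5th of E dominant seventh flat five is Bb.
6 letter names make it a sixth; at 7 semitones (a whole step narrower than major) the quality is diminished.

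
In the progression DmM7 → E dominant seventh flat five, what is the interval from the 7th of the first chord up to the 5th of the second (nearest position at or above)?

The 7th of DmM7 is C#; the 5th of E dominant seventh flat five is Bb.
7 letter names make it a seventh; at 9 semitones (a whole step narrower than major) the quality is diminished.

diminished seventh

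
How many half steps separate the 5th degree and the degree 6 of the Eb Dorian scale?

The scale is Eb F Gb Ab Bb C Db.
Bb up to C is a major second — 2 semitones.

2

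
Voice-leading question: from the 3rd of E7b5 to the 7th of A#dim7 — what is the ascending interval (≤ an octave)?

diminished octave

E7b5 has G# as its 3rd, and A#dim7 has G as its 7th.
G# up to G is 11 semitones, a half step narrower than a perfect octave, so the interval is diminished.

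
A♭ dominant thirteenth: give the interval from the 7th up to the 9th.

major third

Spelling the chord: A♭–C–E♭–G♭–B♭–F.
So we need the interval from G♭ up to B♭.
From G♭ to B♭ is 4 semitones, exactly the major third.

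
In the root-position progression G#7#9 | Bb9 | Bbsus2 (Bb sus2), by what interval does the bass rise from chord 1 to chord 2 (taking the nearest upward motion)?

diminished third

The roots are G# and Bb.
From G# to Bb: 2 semitones over a third = diminished.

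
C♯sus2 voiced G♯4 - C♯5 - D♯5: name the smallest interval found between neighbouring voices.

Adjacent intervals: G♯4→C♯5 = perfect fourth; C♯5→D♯5 = major second.
The smallest is C♯5 to D♯5, a major second (2 semitones).

M2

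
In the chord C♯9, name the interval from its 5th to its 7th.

m3

C♯9 is spelled C♯, E♯, G♯, B, D♯.
So we need the interval from G♯ up to B.
3 letter names make it a third; at 3 semitones (a half step narrower than major) the quality is minor.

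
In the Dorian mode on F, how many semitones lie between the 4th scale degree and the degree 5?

The scale is F G Ab Bb C D Eb.
Bb up to C is a major second — 2 semitones.

2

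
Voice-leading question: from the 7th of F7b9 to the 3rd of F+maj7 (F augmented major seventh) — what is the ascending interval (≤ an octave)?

A4

F7b9 has Eb as its 7th, and F+maj7 (F augmented major seventh) has A as its 3rd.
4 letter names make it a fourth; at 6 semitones (a half step wider than perfect) the quality is augmented.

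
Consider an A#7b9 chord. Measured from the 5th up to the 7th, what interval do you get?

minor third

A#7b9 (A# dominant seventh flat nine) is spelled A#–C##–E#–G#–B.
So we need the interval from E# up to G#.
E# up to G# is 3 semitones, a half step narrower than a major third, so the interval is minor.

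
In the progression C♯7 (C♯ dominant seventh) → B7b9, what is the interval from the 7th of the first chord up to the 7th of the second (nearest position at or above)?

m7

C♯7 (C♯ dominant seventh) has B as its 7th, and B7b9 has A as its 7th.
7 letter names make it a seventh; at 10 semitones (a half step narrower than major) the quality is minor.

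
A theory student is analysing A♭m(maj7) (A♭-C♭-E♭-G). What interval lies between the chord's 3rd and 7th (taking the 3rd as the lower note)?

The 3rd is C♭ and the 7th is G.
From C♭ to G: 8 semitones over a fifth = augmented.

A5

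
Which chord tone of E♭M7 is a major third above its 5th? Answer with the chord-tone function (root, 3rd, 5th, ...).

E♭maj7 is spelled E♭–G–B♭–D.
The 5th is B♭. A major third above B♭ is D.
D is the chord's 7th.

7th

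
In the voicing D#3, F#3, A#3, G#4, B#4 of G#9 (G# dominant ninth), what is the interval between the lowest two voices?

minor third

Those voices are D#3 and F#3.
3 letter names make it a third; at 3 semitones (a half step narrower than major) the quality is minor.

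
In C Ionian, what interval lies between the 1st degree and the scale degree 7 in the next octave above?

major 14th

The scale runs C D E F G A B.
So we need the interval from C up to B.
From C to B is 23 semitones, exactly the major fourteenth.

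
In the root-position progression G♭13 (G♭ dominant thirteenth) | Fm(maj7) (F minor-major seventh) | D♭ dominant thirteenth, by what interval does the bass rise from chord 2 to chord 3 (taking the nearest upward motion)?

The roots are F and D♭.
From F to D♭: 8 semitones over a sixth = minor.

minor sixth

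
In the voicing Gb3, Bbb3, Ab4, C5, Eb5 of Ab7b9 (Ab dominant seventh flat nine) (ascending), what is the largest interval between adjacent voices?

major seventh

Adjacent intervals: Gb3→Bbb3 = minor third; Bbb3→Ab4 = major seventh; Ab4→C5 = major third; C5→Eb5 = minor third.
The largest is Bbb3 to Ab4, a major seventh (11 semitones).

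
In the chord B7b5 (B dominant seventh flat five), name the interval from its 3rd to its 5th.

diminished third

B7b5: B-D♯-F-A.
The 3rd is D♯ and the 5th is F.
3 letter names make it a third; at 2 semitones (a whole step narrower than major) the quality is diminished.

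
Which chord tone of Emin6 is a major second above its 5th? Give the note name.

C#

Emin6: E G B C♯.
The 5th is B. A major second above B is C♯.
C♯ is the chord's 6th.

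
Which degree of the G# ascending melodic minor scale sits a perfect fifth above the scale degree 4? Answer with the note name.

G#

The scale is G# A# B C# D# E# F##.
The scale degree 4 is C#; a perfect fifth above that is G# — scale degree 1.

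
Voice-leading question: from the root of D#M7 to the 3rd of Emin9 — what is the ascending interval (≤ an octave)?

d4

The root of D#M7 is D#; the 3rd of Emin9 is G.
From D# to G: 4 semitones over a fourth = diminished.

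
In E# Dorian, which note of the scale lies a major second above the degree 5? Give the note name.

The scale is E# F## G# A# B# C## D#.
The degree 5 is B#; a major second above that is C## — scale degree 6.

C##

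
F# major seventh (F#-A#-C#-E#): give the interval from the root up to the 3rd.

major third

So we need the interval from F# up to A#.
From F# to A# is 4 semitones, exactly the major third.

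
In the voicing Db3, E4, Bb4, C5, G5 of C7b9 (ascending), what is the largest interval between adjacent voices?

A9

Adjacent intervals: Db3→E4 = augmented ninth; E4→Bb4 = diminished fifth; Bb4→C5 = major second; C5→G5 = perfect fifth.
The largest is Db3 to E4, an augmented ninth (15 semitones).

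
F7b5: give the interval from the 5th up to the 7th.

The chord tones of F7b5 are F–A–Cb–Eb.
So we need the interval from Cb up to Eb.
From Cb to Eb is 4 semitones, exactly the major third.

major 3rd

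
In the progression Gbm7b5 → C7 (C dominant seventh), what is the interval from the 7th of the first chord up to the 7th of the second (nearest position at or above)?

The 7th of Gbm7b5 is Fb; the 7th of C7 (C dominant seventh) is Bb.
From Fb to Bb: 6 semitones over a fourth = augmented.

augmented 4th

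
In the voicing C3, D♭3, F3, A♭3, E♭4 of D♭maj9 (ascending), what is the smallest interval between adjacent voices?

Adjacent intervals: C3→D♭3 = minor second; D♭3→F3 = major third; F3→A♭3 = minor third; A♭3→E♭4 = perfect fifth.
The smallest is C3 to D♭3, a minor second (1 semitone).

minor 2nd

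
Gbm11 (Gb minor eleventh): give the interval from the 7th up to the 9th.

M3

The chord tones of Gbm11 are Gb Bbb Db Fb Ab Cb.
7th = Fb; 9th = Ab.
Fb up to Ab spans 3 letter names and 4 semitones — a major third.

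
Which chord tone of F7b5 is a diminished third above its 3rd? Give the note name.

F7b5: F-A-Cb-Eb.
The 3rd is A. A diminished third above A is Cb.
Cb is the chord's 5th.

Cb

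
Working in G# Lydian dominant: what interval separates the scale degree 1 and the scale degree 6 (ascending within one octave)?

M6

The scale runs G# A# B# C## D# E# F#.
Scale degree 1 = G#; degree 6 = E#.
Counting 6 letters and 9 half steps from G# gives a major sixth.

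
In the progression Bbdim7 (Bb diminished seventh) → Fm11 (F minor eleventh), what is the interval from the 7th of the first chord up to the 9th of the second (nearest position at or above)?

A7

The 7th of Bbdim7 (Bb diminished seventh) is Abb; the 9th of Fm11 (F minor eleventh) is G.
From Abb to G: 12 semitones over a seventh = augmented.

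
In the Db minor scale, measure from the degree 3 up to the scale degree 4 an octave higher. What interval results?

major 9th

Spelling the Db minor scale: Db Eb Fb Gb Ab Bbb Cb.
Degree 3 = Fb; scale degree 4 (up an octave) = Gb.
Fb up to Gb spans 9 letter names and 14 semitones — a major ninth.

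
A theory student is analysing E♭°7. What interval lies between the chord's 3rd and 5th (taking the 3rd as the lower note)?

m3

Spelling the chord: E♭, G♭, B𝄫, D𝄫.
So we need the interval from G♭ up to B𝄫.
G♭ up to B𝄫 is 3 semitones, a half step narrower than a major third, so the interval is minor.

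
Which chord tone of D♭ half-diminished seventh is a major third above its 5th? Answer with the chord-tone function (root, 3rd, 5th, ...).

7th

D♭ø: D♭, F♭, A𝄫, C♭.
The 5th is A𝄫. A major third above A𝄫 is C♭.
C♭ is the chord's 7th.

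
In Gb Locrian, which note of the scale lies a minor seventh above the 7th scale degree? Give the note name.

Ebb

The scale is Gb Abb Bbb Cb Dbb Ebb Fb.
The 7th scale degree is Fb; a minor seventh above that is Ebb — scale degree 6.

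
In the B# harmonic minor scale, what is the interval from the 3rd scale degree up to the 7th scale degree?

augmented fifth

The scale runs B# C## D# E# F## G# A##.
So we need the interval from D# up to A##.
D# up to A## is 8 semitones, a half step wider than a perfect fifth, so the interval is augmented.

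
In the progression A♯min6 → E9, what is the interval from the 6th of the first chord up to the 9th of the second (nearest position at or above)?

The 6th of A♯min6 is F𝄪; the 9th of E9 is F♯.
F𝄪 up to F♯ is 11 semitones, a half step narrower than a perfect octave, so the interval is diminished.

diminished 8th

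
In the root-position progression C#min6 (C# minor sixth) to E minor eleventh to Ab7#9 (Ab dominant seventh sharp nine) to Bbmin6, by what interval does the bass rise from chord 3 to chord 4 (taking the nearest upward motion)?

The roots are Ab and Bb.
Ab up to Bb spans 2 letter names and 2 semitones — a major second.

M2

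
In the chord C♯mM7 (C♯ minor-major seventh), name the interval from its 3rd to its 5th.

The chord tones of C♯ minor-major seventh are C♯, E, G♯, B♯.
3rd = E; 5th = G♯.
E up to G♯ spans 3 letter names and 4 semitones — a major third.

major 3rd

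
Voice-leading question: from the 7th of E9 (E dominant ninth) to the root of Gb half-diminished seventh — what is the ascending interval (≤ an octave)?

diminished fourth

The 7th of E9 (E dominant ninth) is D; the root of Gb half-diminished seventh is Gb.
4 letter names make it a fourth; at 4 semitones (a half step narrower than perfect) the quality is diminished.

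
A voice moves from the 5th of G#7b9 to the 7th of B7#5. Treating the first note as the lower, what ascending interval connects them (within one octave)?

G#7b9 has D# as its 5th, and B7#5 has A as its 7th.
From D# to A: 6 semitones over a fifth = diminished.

diminished 5th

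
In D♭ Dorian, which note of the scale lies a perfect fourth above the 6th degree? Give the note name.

The scale is D♭ E♭ F♭ G♭ A♭ B♭ C♭.
The 6th degree is B♭; a perfect fourth above that is E♭ — scale degree 2.

Eb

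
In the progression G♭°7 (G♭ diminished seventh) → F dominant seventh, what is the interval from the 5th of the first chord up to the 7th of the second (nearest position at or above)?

The 5th of G♭°7 (G♭ diminished seventh) is D𝄫; the 7th of F dominant seventh is E♭.
2 letter names make it a second; at 3 semitones (a half step wider than major) the quality is augmented.

augmented 2nd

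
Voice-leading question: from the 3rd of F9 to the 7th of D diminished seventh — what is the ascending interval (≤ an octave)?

diminished third

The 3rd of F9 is A; the 7th of D diminished seventh is C♭.
3 letter names make it a third; at 2 semitones (a whole step narrower than major) the quality is diminished.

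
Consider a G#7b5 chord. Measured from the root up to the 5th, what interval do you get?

G#7b5 (G# dominant seventh flat five) is spelled G#, B#, D, F#.
Root = G#; 5th = D.
5 letter names make it a fifth; at 6 semitones (a half step narrower than perfect) the quality is diminished.

diminished fifth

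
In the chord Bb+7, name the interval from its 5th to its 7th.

The chord tones of Bb7#5 are Bb-D-F#-Ab.
5th = F#; 7th = Ab.
F# up to Ab is 2 semitones, a whole step narrower than a major third, so the interval is diminished.

diminished third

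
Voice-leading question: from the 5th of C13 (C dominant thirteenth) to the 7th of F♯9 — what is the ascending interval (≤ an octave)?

The 5th of C13 (C dominant thirteenth) is G; the 7th of F♯9 is E.
Counting 6 letters and 9 half steps from G gives a major sixth.

major sixth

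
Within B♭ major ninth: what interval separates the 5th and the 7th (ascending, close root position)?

Spelling the chord: B♭, D, F, A, C.
So we need the interval from F up to A.
Counting 3 letters and 4 half steps from F gives a major third.

major 3rd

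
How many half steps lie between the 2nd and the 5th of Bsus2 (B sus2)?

5

Bsus2 is spelled B–C#–F#.
C# to F# is a perfect fourth: 5 semitones.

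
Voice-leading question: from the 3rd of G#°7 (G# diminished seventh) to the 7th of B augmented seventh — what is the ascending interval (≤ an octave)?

G#°7 (G# diminished seventh) has B as its 3rd, and B augmented seventh has A as its 7th.
B up to A is 10 semitones, a half step narrower than a major seventh, so the interval is minor.

m7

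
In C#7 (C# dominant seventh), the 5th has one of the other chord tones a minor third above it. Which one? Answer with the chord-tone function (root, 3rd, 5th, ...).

7th

Spelling the chord: C# E# G# B.
The 5th is G#. A minor third above G# is B.
B is the chord's 7th.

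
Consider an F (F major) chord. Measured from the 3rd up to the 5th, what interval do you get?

F major: F-A-C.
The 3rd is A and the 5th is C.
A up to C is 3 semitones, a half step narrower than a major third, so the interval is minor.

minor third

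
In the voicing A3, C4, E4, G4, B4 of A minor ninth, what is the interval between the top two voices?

Those voices are G4 and B4.
From G to B is 4 semitones, exactly the major third.

major 3rd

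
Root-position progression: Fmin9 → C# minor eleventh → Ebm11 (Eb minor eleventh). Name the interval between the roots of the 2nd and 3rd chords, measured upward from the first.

The roots are C# and Eb.
From C# to Eb: 2 semitones over a third = diminished.

d3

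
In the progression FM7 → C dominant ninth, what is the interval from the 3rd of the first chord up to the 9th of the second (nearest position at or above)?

FM7 has A as its 3rd, and C dominant ninth has D as its 9th.
A up to D spans 4 letter names and 5 semitones — a perfect fourth.

perfect fourth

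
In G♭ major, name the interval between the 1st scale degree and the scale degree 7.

The scale runs G♭ A♭ B♭ C♭ D♭ E♭ F.
1st scale degree = G♭; degree 7 = F.
Counting 7 letters and 11 half steps from G♭ gives a major seventh.

major 7th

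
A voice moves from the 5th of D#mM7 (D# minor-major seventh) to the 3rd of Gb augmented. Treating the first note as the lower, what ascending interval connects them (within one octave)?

diminished 2nd

The 5th of D#mM7 (D# minor-major seventh) is A#; the 3rd of Gb augmented is Bb.
From A# to Bb: 0 semitones over a second = diminished.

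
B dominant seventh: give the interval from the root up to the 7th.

The chord tones of B dominant seventh are B, D#, F#, A.
That puts B below A.
From B to A: 10 semitones over a seventh = minor.

minor 7th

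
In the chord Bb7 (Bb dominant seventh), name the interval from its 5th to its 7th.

Spelling the chord: Bb, D, F, Ab.
That puts F below Ab.
From F to Ab: 3 semitones over a third = minor.

minor third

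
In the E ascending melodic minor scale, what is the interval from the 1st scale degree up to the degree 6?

The scale runs E F# G A B C# D#.
1st scale degree = E; 6th scale degree = C#.
E up to C# spans 6 letter names and 9 semitones — a major sixth.

major sixth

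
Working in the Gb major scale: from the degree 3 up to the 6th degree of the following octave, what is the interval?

perfect 11th

The scale runs Gb Ab Bb Cb Db Eb F.
Degree 3 = Bb; degree 6 (up an octave) = Eb.
Bb up to Eb spans 11 letter names and 17 semitones — a perfect eleventh.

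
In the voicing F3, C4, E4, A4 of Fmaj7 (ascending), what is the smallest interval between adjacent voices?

Adjacent intervals: F3→C4 = perfect fifth; C4→E4 = major third; E4→A4 = perfect fourth.
The smallest is C4 to E4, a major third (4 semitones).

major third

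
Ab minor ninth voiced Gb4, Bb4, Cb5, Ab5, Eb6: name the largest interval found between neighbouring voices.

Adjacent intervals: Gb4→Bb4 = major third; Bb4→Cb5 = minor second; Cb5→Ab5 = major sixth; Ab5→Eb6 = perfect fifth.
The largest is Cb5 to Ab5, a major sixth (9 semitones).

major 6th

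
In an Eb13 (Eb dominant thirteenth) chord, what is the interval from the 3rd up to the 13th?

perfect 11th

Spelling the chord: Eb-G-Bb-Db-F-C.
The 3rd is G and the 13th is C.
From G to C is 17 semitones, exactly the perfect eleventh.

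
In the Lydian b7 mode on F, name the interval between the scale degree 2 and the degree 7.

F lydian dominant: F G A B C D E♭.
The scale degree 2 is G and the scale degree 7 is E♭.
G up to E♭ is 8 semitones, a half step narrower than a major sixth, so the interval is minor.

m6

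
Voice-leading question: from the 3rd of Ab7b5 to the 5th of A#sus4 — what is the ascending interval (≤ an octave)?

Ab7b5 has C as its 3rd, and A#sus4 has E# as its 5th.
C up to E# is 5 semitones, a half step wider than a major third, so the interval is augmented.

augmented third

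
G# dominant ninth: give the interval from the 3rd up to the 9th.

minor seventh

G# dominant ninth is spelled G#–B#–D#–F#–A#.
That puts B# below A#.
B# up to A# is 10 semitones, a half step narrower than a major seventh, so the interval is minor.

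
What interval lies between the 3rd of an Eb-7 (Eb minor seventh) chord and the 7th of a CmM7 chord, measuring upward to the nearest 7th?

A3

The 3rd of Eb-7 (Eb minor seventh) is Gb; the 7th of CmM7 is B.
From Gb to B: 5 semitones over a third = augmented.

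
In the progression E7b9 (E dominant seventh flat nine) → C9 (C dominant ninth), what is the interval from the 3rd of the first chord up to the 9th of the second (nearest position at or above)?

diminished fifth

E7b9 (E dominant seventh flat nine) has G# as its 3rd, and C9 (C dominant ninth) has D as its 9th.
G# up to D is 6 semitones, a half step narrower than a perfect fifth, so the interval is diminished.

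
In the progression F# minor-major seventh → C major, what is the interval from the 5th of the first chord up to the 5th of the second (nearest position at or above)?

F# minor-major seventh has C# as its 5th, and C major has G as its 5th.
5 letter names make it a fifth; at 6 semitones (a half step narrower than perfect) the quality is diminished.

diminished fifth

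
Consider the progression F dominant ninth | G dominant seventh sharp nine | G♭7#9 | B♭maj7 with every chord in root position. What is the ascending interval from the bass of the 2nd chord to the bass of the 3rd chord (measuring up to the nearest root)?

The roots are G and G♭.
From G to G♭: 11 semitones over an octave = diminished.

d8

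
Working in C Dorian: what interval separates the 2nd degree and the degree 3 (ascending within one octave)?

The scale runs C D Eb F G A Bb.
2nd degree = D; scale degree 3 = Eb.
D up to Eb is 1 semitone, a half step narrower than a major second, so the interval is minor.

minor second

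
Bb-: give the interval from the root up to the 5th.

P5

The chord tones of Bbm are Bb, Db, F.
That puts Bb below F.
From Bb to F is 7 semitones, exactly the perfect fifth.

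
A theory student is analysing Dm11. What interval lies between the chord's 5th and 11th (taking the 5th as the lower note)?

Dm11 (D minor eleventh) is spelled D-F-A-C-E-G.
That puts A below G.
A up to G is 10 semitones, a half step narrower than a major seventh, so the interval is minor.

minor seventh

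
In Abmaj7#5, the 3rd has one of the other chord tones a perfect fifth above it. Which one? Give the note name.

Spelling the chord: Ab-C-E-G.
The 3rd is C. A perfect fifth above C is G.
G is the chord's 7th.

G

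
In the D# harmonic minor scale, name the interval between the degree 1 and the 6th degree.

Spelling the D# harmonic minor scale: D# E# F# G# A# B C##.
So we need the interval from D# up to B.
D# up to B is 8 semitones, a half step narrower than a major sixth, so the interval is minor.

minor sixth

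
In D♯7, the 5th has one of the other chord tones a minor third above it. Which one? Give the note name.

The chord tones of D♯ dominant seventh are D♯-F𝄪-A♯-C♯.
The 5th is A♯. A minor third above A♯ is C♯.
C♯ is the chord's 7th.

C#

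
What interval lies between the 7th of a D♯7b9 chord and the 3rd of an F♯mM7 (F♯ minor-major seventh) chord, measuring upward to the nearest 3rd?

minor sixth

The 7th of D♯7b9 is C♯; the 3rd of F♯mM7 (F♯ minor-major seventh) is A.
C♯ up to A is 8 semitones, a half step narrower than a major sixth, so the interval is minor.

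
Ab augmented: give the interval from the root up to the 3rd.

major 3rd

Ab augmented: Ab C E.
Root = Ab; 3rd = C.
Counting 3 letters and 4 half steps from Ab gives a major third.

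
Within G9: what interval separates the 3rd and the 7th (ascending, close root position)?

d5

G9 is spelled G-B-D-F-A.
That puts B below F.
From B to F: 6 semitones over a fifth = diminished.
That tritone between 3rd and 7th is what gives the dominant seventh its pull toward resolution.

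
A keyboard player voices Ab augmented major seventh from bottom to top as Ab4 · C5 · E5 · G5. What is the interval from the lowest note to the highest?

major seventh

The outer voices are Ab4 and G5.
From Ab to G is 11 semitones, exactly the major seventh.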